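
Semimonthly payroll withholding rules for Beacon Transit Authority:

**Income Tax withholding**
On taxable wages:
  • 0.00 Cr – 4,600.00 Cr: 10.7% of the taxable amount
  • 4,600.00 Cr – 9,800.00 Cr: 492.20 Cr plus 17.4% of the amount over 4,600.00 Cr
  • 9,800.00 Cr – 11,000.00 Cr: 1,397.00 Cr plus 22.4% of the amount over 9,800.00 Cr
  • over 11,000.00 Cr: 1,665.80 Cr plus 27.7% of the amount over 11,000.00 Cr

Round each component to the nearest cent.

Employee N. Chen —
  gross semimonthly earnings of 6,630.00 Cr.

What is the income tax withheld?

845.42 Cr

Income Tax: taxable = 6,630.00 Cr
  492.20 Cr + 17.4% × (6,630.00 Cr − 4,600.00 Cr) = 492.20 Cr + 17.4% × 2,030.00 Cr = 845.42 Cr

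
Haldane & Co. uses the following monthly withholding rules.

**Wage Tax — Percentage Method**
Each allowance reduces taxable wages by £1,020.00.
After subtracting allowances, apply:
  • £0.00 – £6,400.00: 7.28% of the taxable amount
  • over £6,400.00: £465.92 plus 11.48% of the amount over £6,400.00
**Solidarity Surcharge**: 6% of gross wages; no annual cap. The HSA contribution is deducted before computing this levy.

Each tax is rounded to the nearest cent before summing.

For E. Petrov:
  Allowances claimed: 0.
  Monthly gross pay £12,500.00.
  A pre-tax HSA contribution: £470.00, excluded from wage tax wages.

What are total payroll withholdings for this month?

£1,834.04

Wage Tax: taxable = £12,500.00 − £470.00 = £12,030.00
  £465.92 + 11.48% × (£12,030.00 − £6,400.00) = £465.92 + 11.48% × £5,630.00 = £1,112.24
Solidarity Surcharge: 6% × £12,030.00 = £721.80
Total: £1,112.24 + £721.80 = £1,834.04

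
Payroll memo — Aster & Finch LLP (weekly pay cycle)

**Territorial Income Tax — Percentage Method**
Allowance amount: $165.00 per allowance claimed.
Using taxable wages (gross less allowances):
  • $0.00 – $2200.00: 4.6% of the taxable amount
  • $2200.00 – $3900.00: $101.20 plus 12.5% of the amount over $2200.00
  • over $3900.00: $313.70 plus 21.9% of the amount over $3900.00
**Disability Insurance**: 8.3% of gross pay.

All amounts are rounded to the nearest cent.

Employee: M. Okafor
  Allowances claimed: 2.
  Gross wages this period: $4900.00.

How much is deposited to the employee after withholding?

$4032.87

Territorial Income Tax: taxable = $4900.00 − 2×$165.00 = $4570.00
  $313.70 + 21.9% × ($4570.00 − $3900.00) = $313.70 + 21.9% × $670.00 = $460.43
Disability Insurance: 8.3% × $4900.00 = $406.70
Total withheld: $460.43 + $406.70 = $867.13
Net pay: $4900.00 − $867.13 = $4032.87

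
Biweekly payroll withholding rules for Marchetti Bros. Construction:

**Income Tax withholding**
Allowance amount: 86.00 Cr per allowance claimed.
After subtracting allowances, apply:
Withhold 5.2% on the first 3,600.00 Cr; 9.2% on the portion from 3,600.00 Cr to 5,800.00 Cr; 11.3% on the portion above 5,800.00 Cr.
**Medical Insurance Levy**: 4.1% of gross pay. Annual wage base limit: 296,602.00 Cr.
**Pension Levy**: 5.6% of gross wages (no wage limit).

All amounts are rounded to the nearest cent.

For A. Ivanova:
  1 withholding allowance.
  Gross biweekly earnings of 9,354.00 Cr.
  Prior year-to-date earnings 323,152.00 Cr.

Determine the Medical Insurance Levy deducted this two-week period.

Medical Insurance Levy: YTD 323,152.00 Cr ≥ cap 296,602.00 Cr → 0.00 Cr

0.00 Cr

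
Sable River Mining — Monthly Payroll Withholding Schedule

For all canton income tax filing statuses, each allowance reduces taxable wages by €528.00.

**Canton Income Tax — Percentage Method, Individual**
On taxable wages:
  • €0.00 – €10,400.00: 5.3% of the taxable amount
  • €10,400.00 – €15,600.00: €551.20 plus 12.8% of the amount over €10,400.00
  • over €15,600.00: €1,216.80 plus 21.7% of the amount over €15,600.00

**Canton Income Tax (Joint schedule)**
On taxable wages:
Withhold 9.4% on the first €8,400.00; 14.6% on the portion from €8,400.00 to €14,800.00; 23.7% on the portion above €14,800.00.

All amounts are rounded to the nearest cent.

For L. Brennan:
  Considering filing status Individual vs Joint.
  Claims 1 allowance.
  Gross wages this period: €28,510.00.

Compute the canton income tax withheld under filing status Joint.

€4,848.13

Canton Income Tax (Joint): taxable = €28,510.00 − 1×€528.00 = €27,982.00
  €1,724.00 + 23.7% × (€27,982.00 − €14,800.00) = €1,724.00 + 23.7% × €13,182.00 = €4,848.13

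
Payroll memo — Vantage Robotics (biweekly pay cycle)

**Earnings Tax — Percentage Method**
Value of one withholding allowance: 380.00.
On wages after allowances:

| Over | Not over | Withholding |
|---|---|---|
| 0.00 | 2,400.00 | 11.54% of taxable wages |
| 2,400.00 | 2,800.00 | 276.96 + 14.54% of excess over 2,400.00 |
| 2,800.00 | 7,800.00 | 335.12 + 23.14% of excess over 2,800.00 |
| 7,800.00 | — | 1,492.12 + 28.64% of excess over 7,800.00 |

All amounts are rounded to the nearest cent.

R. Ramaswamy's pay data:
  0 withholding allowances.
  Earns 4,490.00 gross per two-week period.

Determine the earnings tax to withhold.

726.19

Earnings Tax: taxable = 4,490.00
  335.12 + 23.14% × (4,490.00 − 2,800.00) = 335.12 + 23.14% × 1,690.00 = 726.19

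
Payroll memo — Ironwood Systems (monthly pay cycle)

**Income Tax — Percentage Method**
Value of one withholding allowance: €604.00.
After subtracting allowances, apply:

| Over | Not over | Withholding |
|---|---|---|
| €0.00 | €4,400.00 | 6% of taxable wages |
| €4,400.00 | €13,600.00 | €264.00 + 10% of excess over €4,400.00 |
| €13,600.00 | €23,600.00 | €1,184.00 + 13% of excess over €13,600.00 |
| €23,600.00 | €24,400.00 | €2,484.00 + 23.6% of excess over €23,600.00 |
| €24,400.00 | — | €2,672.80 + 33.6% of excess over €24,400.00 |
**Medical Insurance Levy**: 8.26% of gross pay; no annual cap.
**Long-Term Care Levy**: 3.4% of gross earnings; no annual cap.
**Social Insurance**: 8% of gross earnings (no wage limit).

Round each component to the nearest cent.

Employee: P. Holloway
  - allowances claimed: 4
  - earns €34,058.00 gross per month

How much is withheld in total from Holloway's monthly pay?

€11,801.91

Income Tax: taxable = €34,058.00 − 4×€604.00 = €31,642.00
  €2,672.80 + 33.6% × (€31,642.00 − €24,400.00) = €2,672.80 + 33.6% × €7,242.00 = €5,106.11
Medical Insurance Levy: 8.26% × €34,058.00 = €2,813.19
Long-Term Care Levy: 3.4% × €34,058.00 = €1,157.97
Social Insurance: 8% × €34,058.00 = €2,724.64
Total: €5,106.11 + €2,813.19 + €1,157.97 + €2,724.64 = €11,801.91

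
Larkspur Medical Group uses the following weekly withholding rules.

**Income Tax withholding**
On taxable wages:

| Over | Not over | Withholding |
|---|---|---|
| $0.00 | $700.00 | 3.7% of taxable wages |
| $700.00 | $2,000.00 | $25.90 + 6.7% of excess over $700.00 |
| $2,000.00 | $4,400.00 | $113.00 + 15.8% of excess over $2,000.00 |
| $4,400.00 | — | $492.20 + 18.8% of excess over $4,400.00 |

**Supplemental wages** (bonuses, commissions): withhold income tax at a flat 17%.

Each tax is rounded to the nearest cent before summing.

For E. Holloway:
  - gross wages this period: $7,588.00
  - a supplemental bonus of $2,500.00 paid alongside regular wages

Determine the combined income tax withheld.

$1,516.54

Income Tax: taxable = $7,588.00
  $492.20 + 18.8% × ($7,588.00 − $4,400.00) = $492.20 + 18.8% × $3,188.00 = $1,091.54
Supplemental (17% flat on bonus): 17% × $2,500.00 = $425.00
Total income tax: $1,091.54 + $425.00 = $1,516.54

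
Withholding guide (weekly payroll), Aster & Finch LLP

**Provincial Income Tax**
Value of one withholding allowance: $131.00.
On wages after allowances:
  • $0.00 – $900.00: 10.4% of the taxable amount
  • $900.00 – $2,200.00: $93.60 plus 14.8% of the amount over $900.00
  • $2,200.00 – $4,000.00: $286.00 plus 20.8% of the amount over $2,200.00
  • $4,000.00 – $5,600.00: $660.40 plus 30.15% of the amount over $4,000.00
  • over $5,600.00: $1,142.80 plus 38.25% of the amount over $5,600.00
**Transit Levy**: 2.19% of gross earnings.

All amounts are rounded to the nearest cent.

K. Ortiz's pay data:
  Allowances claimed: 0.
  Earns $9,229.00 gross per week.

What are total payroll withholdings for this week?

$2,733.01

Provincial Income Tax: taxable = $9,229.00
  $1,142.80 + 38.25% × ($9,229.00 − $5,600.00) = $1,142.80 + 38.25% × $3,629.00 = $2,530.89
Transit Levy: 2.19% × $9,229.00 = $202.12
Total: $2,530.89 + $202.12 = $2,733.01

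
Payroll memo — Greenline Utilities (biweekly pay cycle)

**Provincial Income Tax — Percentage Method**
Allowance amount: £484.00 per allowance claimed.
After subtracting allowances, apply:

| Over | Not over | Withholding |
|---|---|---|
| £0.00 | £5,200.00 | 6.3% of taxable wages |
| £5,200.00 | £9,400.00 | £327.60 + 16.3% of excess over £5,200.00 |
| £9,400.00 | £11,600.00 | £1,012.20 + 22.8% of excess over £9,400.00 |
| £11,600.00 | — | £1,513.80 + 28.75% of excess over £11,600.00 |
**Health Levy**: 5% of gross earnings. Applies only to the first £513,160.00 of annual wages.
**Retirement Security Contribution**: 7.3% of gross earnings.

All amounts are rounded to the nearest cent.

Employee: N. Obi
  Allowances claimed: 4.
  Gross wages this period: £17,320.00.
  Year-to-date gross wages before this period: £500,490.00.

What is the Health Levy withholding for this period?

Health Levy: cap £513,160.00 − YTD £500,490.00 = £12,670.00 subject; 5% × £12,670.00 = £633.50

£633.50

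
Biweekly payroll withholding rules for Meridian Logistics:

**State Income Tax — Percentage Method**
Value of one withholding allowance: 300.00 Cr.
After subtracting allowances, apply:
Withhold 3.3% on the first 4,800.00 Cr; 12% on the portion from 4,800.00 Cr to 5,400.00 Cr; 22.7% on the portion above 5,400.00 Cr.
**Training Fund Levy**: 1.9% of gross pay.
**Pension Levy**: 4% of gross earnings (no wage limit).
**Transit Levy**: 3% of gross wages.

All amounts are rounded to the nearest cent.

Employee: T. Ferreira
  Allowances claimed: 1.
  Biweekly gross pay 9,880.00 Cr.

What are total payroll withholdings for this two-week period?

2,058.58 Cr

State Income Tax: taxable = 9,880.00 Cr − 1×300.00 Cr = 9,580.00 Cr
  230.40 Cr + 22.7% × (9,580.00 Cr − 5,400.00 Cr) = 230.40 Cr + 22.7% × 4,180.00 Cr = 1,179.26 Cr
Training Fund Levy: 1.9% × 9,880.00 Cr = 187.72 Cr
Pension Levy: 4% × 9,880.00 Cr = 395.20 Cr
Transit Levy: 3% × 9,880.00 Cr = 296.40 Cr
Total: 1,179.26 Cr + 187.72 Cr + 395.20 Cr + 296.40 Cr = 2,058.58 Cr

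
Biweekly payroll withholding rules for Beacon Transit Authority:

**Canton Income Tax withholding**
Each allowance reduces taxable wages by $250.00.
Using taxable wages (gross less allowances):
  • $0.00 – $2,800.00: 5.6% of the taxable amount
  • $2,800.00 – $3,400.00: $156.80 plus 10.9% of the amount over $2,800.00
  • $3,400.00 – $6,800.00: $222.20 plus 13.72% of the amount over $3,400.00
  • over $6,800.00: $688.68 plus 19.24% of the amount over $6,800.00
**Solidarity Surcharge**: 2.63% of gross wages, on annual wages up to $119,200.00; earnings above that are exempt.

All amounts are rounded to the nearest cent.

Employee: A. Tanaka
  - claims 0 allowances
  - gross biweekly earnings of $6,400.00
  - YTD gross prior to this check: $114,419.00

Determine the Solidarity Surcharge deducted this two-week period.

Solidarity Surcharge: cap $119,200.00 − YTD $114,419.00 = $4,781.00 subject; 2.63% × $4,781.00 = $125.74

$125.74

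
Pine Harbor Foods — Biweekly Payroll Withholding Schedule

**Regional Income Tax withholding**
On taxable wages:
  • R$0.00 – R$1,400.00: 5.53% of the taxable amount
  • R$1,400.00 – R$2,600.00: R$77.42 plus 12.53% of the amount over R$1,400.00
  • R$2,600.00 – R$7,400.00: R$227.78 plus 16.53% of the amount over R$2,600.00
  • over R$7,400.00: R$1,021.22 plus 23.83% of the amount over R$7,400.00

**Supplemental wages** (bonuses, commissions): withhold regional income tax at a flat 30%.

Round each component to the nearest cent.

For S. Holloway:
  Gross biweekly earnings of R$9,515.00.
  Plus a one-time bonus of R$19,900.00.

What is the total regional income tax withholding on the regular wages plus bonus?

R$7,495.22

Regional Income Tax: taxable = R$9,515.00
  R$1,021.22 + 23.83% × (R$9,515.00 − R$7,400.00) = R$1,021.22 + 23.83% × R$2,115.00 = R$1,525.22
Supplemental (30% flat on bonus): 30% × R$19,900.00 = R$5,970.00
Total regional income tax: R$1,525.22 + R$5,970.00 = R$7,495.22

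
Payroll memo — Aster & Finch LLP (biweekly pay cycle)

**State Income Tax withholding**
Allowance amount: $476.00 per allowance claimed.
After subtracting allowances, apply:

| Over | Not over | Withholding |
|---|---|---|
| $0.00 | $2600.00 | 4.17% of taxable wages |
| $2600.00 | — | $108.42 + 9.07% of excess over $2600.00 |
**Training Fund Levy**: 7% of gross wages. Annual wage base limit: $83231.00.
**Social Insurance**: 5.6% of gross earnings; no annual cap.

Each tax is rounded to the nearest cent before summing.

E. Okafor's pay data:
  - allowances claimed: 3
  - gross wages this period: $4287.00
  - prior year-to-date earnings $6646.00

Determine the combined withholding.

State Income Tax: taxable = $4287.00 − 3×$476.00 = $2859.00
  $108.42 + 9.07% × ($2859.00 − $2600.00) = $108.42 + 9.07% × $259.00 = $131.91
Training Fund Levy: 7% × $4287.00 = $300.09
Social Insurance: 5.6% × $4287.00 = $240.07
Total: $131.91 + $300.09 + $240.07 = $672.07

$672.07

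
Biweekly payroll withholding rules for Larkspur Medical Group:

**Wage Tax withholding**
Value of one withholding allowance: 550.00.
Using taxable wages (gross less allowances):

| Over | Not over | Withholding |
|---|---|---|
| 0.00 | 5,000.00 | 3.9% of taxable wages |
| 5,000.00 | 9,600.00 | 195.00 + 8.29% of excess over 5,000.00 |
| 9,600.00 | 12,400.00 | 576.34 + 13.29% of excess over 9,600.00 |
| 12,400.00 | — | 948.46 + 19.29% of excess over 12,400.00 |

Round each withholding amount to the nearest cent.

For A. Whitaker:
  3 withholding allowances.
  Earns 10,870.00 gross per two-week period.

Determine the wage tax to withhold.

544.84

Wage Tax: taxable = 10,870.00 − 3×550.00 = 9,220.00
  195.00 + 8.29% × (9,220.00 − 5,000.00) = 195.00 + 8.29% × 4,220.00 = 544.84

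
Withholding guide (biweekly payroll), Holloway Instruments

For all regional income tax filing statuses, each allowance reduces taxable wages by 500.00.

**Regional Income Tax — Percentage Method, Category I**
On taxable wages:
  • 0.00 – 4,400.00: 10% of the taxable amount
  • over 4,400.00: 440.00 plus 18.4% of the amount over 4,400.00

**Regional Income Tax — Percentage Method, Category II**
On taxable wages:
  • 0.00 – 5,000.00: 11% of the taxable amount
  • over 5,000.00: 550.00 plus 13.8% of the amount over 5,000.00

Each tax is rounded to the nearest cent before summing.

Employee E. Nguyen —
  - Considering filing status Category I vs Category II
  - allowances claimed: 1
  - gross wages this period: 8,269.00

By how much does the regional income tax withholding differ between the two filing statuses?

127.78

Regional Income Tax (Category I): taxable = 8,269.00 − 1×500.00 = 7,769.00
  440.00 + 18.4% × (7,769.00 − 4,400.00) = 440.00 + 18.4% × 3,369.00 = 1,059.90
Regional Income Tax (Category II): taxable = 8,269.00 − 1×500.00 = 7,769.00
  550.00 + 13.8% × (7,769.00 − 5,000.00) = 550.00 + 13.8% × 2,769.00 = 932.12
Difference: |1,059.90 − 932.12| = 127.78 (higher under Category I)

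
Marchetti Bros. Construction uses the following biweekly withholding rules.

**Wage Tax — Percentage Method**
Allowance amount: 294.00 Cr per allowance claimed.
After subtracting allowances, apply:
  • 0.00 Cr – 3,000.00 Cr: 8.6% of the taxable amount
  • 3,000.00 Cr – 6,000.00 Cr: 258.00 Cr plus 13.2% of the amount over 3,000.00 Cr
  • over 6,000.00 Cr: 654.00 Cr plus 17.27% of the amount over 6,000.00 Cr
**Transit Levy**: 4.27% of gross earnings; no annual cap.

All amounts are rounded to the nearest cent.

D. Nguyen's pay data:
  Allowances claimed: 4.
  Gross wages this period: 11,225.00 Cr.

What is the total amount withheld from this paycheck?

Wage Tax: taxable = 11,225.00 Cr − 4×294.00 Cr = 10,049.00 Cr
  654.00 Cr + 17.27% × (10,049.00 Cr − 6,000.00 Cr) = 654.00 Cr + 17.27% × 4,049.00 Cr = 1,353.26 Cr
Transit Levy: 4.27% × 11,225.00 Cr = 479.31 Cr
Total: 1,353.26 Cr + 479.31 Cr = 1,832.57 Cr

1,832.57 Cr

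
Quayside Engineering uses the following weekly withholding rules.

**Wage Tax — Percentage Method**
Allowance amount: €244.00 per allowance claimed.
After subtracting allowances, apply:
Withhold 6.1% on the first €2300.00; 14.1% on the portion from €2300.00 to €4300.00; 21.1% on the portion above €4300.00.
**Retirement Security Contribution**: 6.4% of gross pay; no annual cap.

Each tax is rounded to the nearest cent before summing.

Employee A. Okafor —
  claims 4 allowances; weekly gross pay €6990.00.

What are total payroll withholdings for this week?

€1231.31

Wage Tax: taxable = €6990.00 − 4×€244.00 = €6014.00
  €422.30 + 21.1% × (€6014.00 − €4300.00) = €422.30 + 21.1% × €1714.00 = €783.95
Retirement Security Contribution: 6.4% × €6990.00 = €447.36
Total: €783.95 + €447.36 = €1231.31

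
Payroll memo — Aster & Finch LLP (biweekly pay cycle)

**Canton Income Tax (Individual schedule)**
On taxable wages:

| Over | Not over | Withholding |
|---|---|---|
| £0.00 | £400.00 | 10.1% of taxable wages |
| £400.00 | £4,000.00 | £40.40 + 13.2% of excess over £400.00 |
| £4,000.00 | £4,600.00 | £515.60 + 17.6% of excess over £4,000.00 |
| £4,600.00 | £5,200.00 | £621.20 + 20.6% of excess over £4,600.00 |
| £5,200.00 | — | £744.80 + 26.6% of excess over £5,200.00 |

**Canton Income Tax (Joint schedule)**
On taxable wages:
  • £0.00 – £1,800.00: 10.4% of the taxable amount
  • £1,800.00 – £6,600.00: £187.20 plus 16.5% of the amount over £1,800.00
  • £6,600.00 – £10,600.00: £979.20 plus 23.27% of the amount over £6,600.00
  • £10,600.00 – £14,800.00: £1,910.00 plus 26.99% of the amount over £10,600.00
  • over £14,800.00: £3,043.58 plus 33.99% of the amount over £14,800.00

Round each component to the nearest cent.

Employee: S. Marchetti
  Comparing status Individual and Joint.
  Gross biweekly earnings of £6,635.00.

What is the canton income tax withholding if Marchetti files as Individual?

Canton Income Tax (Individual): taxable = £6,635.00
  £744.80 + 26.6% × (£6,635.00 − £5,200.00) = £744.80 + 26.6% × £1,435.00 = £1,126.51

£1,126.51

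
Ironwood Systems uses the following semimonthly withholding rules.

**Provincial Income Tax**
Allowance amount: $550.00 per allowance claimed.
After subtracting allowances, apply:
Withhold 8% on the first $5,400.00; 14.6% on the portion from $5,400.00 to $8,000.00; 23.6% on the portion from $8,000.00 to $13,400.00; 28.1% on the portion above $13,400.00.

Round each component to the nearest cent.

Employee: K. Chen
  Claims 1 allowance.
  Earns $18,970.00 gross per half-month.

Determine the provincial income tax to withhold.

Provincial Income Tax: taxable = $18,970.00 − 1×$550.00 = $18,420.00
  $2,086.00 + 28.1% × ($18,420.00 − $13,400.00) = $2,086.00 + 28.1% × $5,020.00 = $3,496.62

$3,496.62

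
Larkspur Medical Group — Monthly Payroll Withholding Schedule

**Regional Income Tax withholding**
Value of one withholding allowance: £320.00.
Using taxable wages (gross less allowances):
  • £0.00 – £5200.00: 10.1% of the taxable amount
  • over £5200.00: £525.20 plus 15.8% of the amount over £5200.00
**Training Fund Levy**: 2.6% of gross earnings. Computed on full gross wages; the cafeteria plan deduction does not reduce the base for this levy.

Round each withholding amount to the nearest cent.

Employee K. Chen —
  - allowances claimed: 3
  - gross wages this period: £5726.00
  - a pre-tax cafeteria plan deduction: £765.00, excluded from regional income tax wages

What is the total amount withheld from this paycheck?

Regional Income Tax: taxable = £5726.00 − £765.00 − 3×£320.00 = £4001.00
  10.1% × £4001.00 = £404.10
Training Fund Levy: 2.6% × £5726.00 = £148.88
Total: £404.10 + £148.88 = £552.98

£552.98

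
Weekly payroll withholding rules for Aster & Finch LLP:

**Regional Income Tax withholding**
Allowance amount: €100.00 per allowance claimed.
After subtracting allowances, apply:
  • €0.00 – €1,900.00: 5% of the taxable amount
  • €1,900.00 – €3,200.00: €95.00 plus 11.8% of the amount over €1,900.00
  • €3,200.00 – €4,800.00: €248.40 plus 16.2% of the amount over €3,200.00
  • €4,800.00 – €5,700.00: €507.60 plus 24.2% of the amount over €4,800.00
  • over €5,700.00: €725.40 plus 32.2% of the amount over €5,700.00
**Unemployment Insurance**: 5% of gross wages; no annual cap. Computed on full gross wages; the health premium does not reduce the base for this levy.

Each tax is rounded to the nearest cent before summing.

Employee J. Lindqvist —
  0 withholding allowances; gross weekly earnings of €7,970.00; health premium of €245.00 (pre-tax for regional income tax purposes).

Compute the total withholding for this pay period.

Regional Income Tax: taxable = €7,970.00 − €245.00 = €7,725.00
  €725.40 + 32.2% × (€7,725.00 − €5,700.00) = €725.40 + 32.2% × €2,025.00 = €1,377.45
Unemployment Insurance: 5% × €7,970.00 = €398.50
Total: €1,377.45 + €398.50 = €1,775.95

€1,775.95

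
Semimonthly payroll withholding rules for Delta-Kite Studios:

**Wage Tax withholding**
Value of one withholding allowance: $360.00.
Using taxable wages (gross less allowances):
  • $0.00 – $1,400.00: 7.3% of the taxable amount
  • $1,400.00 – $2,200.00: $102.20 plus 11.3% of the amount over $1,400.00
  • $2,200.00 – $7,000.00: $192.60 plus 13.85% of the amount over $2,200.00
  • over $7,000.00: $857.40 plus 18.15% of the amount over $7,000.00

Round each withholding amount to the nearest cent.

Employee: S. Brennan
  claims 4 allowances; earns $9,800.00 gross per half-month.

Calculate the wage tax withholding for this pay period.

$1,104.24

Wage Tax: taxable = $9,800.00 − 4×$360.00 = $8,360.00
  $857.40 + 18.15% × ($8,360.00 − $7,000.00) = $857.40 + 18.15% × $1,360.00 = $1,104.24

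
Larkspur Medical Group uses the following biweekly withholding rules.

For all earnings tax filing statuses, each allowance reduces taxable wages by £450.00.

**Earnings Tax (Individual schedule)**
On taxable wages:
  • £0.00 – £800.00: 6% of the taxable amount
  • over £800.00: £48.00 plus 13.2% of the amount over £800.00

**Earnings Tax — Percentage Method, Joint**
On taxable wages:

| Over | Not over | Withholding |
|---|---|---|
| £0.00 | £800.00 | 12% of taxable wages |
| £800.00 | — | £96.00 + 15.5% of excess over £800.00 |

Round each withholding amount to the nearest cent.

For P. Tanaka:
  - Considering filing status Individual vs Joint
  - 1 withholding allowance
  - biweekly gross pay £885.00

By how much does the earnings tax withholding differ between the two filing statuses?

Earnings Tax (Individual): taxable = £885.00 − 1×£450.00 = £435.00
  6% × £435.00 = £26.10
Earnings Tax (Joint): taxable = £885.00 − 1×£450.00 = £435.00
  12% × £435.00 = £52.20
Difference: |£26.10 − £52.20| = £26.10 (higher under Joint)

£26.10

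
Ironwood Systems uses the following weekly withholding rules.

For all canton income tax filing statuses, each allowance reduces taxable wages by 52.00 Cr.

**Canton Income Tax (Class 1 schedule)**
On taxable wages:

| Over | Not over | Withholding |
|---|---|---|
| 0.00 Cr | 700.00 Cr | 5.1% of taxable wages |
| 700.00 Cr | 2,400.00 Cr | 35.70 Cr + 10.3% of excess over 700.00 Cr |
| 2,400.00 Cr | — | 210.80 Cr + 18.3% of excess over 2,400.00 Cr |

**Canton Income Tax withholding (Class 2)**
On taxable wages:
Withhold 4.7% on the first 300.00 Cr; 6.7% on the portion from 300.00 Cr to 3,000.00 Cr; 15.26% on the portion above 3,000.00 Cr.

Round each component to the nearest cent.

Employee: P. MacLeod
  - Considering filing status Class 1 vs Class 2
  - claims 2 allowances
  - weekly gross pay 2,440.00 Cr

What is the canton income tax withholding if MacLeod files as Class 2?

Canton Income Tax (Class 2): taxable = 2,440.00 Cr − 2×52.00 Cr = 2,336.00 Cr
  14.10 Cr + 6.7% × (2,336.00 Cr − 300.00 Cr) = 14.10 Cr + 6.7% × 2,036.00 Cr = 150.51 Cr

150.51 Cr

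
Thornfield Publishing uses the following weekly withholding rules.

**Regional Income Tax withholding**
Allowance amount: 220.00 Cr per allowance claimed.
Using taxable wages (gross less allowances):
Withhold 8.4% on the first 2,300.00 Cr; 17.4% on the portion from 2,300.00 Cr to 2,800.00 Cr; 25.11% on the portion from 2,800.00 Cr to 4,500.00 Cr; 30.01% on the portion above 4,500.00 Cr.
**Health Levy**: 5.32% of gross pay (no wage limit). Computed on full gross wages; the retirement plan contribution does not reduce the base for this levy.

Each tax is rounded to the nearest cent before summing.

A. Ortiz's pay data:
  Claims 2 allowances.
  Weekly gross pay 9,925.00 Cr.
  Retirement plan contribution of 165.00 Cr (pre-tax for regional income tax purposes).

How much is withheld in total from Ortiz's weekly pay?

2,681.56 Cr

Regional Income Tax: taxable = 9,925.00 Cr − 165.00 Cr − 2×220.00 Cr = 9,320.00 Cr
  707.07 Cr + 30.01% × (9,320.00 Cr − 4,500.00 Cr) = 707.07 Cr + 30.01% × 4,820.00 Cr = 2,153.55 Cr
Health Levy: 5.32% × 9,925.00 Cr = 528.01 Cr
Total: 2,153.55 Cr + 528.01 Cr = 2,681.56 Cr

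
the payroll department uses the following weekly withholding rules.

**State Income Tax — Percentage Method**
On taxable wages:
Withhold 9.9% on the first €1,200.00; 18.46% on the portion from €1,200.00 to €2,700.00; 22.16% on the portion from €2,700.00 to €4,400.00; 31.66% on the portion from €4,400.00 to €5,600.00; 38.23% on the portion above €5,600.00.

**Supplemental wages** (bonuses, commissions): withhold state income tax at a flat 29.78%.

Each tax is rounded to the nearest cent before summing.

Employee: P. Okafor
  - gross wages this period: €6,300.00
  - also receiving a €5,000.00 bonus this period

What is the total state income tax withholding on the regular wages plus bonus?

€2,908.95

State Income Tax: taxable = €6,300.00
  €1,152.34 + 38.23% × (€6,300.00 − €5,600.00) = €1,152.34 + 38.23% × €700.00 = €1,419.95
Supplemental (29.78% flat on bonus): 29.78% × €5,000.00 = €1,489.00
Total state income tax: €1,419.95 + €1,489.00 = €2,908.95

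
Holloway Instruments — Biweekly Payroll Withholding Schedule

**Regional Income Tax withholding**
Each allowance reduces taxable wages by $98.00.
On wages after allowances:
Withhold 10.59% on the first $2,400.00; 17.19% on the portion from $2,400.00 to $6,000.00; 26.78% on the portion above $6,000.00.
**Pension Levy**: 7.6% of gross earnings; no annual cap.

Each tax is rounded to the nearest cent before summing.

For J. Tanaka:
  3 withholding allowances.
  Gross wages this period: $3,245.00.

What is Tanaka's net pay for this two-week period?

Regional Income Tax: taxable = $3,245.00 − 3×$98.00 = $2,951.00
  $254.16 + 17.19% × ($2,951.00 − $2,400.00) = $254.16 + 17.19% × $551.00 = $348.88
Pension Levy: 7.6% × $3,245.00 = $246.62
Total withheld: $348.88 + $246.62 = $595.50
Net pay: $3,245.00 − $595.50 = $2,649.50

$2,649.50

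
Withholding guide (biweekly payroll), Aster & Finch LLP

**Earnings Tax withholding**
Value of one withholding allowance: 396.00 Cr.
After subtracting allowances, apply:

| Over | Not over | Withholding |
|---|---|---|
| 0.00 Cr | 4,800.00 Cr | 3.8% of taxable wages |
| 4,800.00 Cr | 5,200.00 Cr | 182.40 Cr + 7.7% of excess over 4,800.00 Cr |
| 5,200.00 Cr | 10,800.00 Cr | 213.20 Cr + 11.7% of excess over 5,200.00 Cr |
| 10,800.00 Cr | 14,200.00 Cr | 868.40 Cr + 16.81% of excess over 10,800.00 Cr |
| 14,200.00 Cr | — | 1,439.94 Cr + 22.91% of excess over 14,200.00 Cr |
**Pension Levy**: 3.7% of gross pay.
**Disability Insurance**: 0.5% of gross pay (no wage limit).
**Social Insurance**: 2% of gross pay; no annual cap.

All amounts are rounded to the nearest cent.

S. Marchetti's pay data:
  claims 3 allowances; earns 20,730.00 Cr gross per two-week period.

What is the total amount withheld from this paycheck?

Earnings Tax: taxable = 20,730.00 Cr − 3×396.00 Cr = 19,542.00 Cr
  1,439.94 Cr + 22.91% × (19,542.00 Cr − 14,200.00 Cr) = 1,439.94 Cr + 22.91% × 5,342.00 Cr = 2,663.79 Cr
Pension Levy: 3.7% × 20,730.00 Cr = 767.01 Cr
Disability Insurance: 0.5% × 20,730.00 Cr = 103.65 Cr
Social Insurance: 2% × 20,730.00 Cr = 414.60 Cr
Total: 2,663.79 Cr + 767.01 Cr + 103.65 Cr + 414.60 Cr = 3,949.05 Cr

3,949.05 Cr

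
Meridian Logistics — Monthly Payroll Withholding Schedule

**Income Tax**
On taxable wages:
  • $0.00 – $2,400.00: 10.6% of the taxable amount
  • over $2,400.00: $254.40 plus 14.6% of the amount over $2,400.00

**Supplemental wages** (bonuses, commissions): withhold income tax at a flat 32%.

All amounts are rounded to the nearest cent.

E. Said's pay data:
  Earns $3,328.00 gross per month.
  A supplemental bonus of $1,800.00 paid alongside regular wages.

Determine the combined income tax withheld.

Income Tax: taxable = $3,328.00
  $254.40 + 14.6% × ($3,328.00 − $2,400.00) = $254.40 + 14.6% × $928.00 = $389.89
Supplemental (32% flat on bonus): 32% × $1,800.00 = $576.00
Total income tax: $389.89 + $576.00 = $965.89

$965.89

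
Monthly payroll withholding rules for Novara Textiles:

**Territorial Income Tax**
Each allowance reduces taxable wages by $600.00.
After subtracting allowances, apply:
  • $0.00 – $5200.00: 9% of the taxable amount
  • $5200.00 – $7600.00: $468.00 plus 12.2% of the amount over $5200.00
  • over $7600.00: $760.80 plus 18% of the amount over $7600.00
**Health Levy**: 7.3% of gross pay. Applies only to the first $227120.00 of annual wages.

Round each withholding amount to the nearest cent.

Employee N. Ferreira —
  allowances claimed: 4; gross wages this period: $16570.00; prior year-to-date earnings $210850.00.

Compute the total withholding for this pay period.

Territorial Income Tax: taxable = $16570.00 − 4×$600.00 = $14170.00
  $760.80 + 18% × ($14170.00 − $7600.00) = $760.80 + 18% × $6570.00 = $1943.40
Health Levy: cap $227120.00 − YTD $210850.00 = $16270.00 subject; 7.3% × $16270.00 = $1187.71
Total: $1943.40 + $1187.71 = $3131.11

$3131.11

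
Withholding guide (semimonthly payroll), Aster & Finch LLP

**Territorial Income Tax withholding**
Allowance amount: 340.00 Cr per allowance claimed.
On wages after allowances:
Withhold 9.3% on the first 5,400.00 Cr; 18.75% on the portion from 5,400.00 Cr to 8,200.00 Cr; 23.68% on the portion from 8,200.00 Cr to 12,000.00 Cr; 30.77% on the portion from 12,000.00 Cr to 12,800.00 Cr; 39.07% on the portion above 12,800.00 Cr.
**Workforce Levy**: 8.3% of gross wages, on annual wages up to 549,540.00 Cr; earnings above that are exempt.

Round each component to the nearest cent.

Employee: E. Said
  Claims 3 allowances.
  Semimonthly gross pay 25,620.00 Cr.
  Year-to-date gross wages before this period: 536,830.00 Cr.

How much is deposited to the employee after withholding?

Territorial Income Tax: taxable = 25,620.00 Cr − 3×340.00 Cr = 24,600.00 Cr
  2,173.20 Cr + 39.07% × (24,600.00 Cr − 12,800.00 Cr) = 2,173.20 Cr + 39.07% × 11,800.00 Cr = 6,783.46 Cr
Workforce Levy: cap 549,540.00 Cr − YTD 536,830.00 Cr = 12,710.00 Cr subject; 8.3% × 12,710.00 Cr = 1,054.93 Cr
Total withheld: 6,783.46 Cr + 1,054.93 Cr = 7,838.39 Cr
Net pay: 25,620.00 Cr − 7,838.39 Cr = 17,781.61 Cr

17,781.61 Cr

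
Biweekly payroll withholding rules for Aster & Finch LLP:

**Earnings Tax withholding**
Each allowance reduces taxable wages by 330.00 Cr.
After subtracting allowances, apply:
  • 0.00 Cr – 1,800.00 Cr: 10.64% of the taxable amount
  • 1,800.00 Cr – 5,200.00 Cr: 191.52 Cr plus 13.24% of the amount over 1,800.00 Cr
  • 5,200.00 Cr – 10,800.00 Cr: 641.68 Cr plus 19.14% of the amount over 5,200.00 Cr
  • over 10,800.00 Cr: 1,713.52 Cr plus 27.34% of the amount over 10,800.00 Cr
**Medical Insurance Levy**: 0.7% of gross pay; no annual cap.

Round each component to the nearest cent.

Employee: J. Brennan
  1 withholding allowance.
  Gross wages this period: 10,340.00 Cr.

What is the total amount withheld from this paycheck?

1,634.69 Cr

Earnings Tax: taxable = 10,340.00 Cr − 1×330.00 Cr = 10,010.00 Cr
  641.68 Cr + 19.14% × (10,010.00 Cr − 5,200.00 Cr) = 641.68 Cr + 19.14% × 4,810.00 Cr = 1,562.31 Cr
Medical Insurance Levy: 0.7% × 10,340.00 Cr = 72.38 Cr
Total: 1,562.31 Cr + 72.38 Cr = 1,634.69 Cr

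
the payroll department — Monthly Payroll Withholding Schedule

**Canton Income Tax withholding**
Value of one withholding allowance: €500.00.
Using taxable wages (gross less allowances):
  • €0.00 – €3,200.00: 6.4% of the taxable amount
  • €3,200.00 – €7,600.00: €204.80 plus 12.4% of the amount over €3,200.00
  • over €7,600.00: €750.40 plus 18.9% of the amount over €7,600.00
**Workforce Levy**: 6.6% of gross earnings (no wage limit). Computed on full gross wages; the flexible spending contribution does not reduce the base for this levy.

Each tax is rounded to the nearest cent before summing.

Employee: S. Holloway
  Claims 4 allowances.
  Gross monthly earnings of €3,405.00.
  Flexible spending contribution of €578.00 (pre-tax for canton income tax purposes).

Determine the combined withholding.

Canton Income Tax: taxable = €3,405.00 − €578.00 − 4×€500.00 = €827.00
  6.4% × €827.00 = €52.93
Workforce Levy: 6.6% × €3,405.00 = €224.73
Total: €52.93 + €224.73 = €277.66

€277.66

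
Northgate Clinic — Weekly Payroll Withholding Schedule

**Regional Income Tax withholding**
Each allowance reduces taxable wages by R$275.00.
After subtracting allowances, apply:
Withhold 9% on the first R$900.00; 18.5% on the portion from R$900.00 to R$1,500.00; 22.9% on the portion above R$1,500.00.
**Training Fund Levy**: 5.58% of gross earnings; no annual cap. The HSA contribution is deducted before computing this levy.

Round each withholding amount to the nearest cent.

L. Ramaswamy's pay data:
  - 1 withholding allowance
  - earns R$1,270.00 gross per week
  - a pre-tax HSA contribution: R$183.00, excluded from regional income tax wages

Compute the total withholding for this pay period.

R$133.73

Regional Income Tax: taxable = R$1,270.00 − R$183.00 − 1×R$275.00 = R$812.00
  9% × R$812.00 = R$73.08
Training Fund Levy: 5.58% × R$1,087.00 = R$60.65
Total: R$73.08 + R$60.65 = R$133.73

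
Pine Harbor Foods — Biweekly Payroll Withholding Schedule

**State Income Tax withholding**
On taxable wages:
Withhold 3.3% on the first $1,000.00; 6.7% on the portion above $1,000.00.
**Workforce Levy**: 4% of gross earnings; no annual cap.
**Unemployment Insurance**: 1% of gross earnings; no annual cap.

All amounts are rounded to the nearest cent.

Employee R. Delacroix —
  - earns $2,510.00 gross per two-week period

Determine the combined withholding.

$259.67

State Income Tax: taxable = $2,510.00
  $33.00 + 6.7% × ($2,510.00 − $1,000.00) = $33.00 + 6.7% × $1,510.00 = $134.17
Workforce Levy: 4% × $2,510.00 = $100.40
Unemployment Insurance: 1% × $2,510.00 = $25.10
Total: $134.17 + $100.40 + $25.10 = $259.67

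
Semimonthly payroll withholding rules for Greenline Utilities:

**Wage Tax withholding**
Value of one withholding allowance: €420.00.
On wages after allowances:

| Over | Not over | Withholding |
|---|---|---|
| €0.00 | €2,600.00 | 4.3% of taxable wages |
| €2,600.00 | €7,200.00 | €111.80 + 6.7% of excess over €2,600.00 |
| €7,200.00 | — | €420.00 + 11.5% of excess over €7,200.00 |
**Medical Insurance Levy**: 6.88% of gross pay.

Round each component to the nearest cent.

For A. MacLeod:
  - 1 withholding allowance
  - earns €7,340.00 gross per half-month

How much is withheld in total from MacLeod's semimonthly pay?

Wage Tax: taxable = €7,340.00 − 1×€420.00 = €6,920.00
  €111.80 + 6.7% × (€6,920.00 − €2,600.00) = €111.80 + 6.7% × €4,320.00 = €401.24
Medical Insurance Levy: 6.88% × €7,340.00 = €504.99
Total: €401.24 + €504.99 = €906.23

€906.23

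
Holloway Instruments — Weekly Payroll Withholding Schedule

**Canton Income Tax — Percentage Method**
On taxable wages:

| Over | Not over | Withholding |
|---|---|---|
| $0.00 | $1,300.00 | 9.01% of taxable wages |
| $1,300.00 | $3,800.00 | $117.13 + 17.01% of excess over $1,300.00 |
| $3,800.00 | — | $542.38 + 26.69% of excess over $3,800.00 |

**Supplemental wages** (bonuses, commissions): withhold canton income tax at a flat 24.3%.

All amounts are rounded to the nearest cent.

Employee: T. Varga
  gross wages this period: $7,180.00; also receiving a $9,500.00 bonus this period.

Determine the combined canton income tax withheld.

$3,753.00

Canton Income Tax: taxable = $7,180.00
  $542.38 + 26.69% × ($7,180.00 − $3,800.00) = $542.38 + 26.69% × $3,380.00 = $1,444.50
Supplemental (24.3% flat on bonus): 24.3% × $9,500.00 = $2,308.50
Total canton income tax: $1,444.50 + $2,308.50 = $3,753.00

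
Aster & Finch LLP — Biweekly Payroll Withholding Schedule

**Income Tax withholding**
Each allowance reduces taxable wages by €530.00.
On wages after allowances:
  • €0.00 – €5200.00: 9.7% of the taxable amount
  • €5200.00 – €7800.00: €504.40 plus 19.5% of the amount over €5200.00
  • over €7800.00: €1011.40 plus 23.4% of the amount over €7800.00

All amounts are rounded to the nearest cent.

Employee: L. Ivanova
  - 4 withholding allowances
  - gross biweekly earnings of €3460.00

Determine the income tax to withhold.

Income Tax: taxable = €3460.00 − 4×€530.00 = €1340.00
  9.7% × €1340.00 = €129.98

€129.98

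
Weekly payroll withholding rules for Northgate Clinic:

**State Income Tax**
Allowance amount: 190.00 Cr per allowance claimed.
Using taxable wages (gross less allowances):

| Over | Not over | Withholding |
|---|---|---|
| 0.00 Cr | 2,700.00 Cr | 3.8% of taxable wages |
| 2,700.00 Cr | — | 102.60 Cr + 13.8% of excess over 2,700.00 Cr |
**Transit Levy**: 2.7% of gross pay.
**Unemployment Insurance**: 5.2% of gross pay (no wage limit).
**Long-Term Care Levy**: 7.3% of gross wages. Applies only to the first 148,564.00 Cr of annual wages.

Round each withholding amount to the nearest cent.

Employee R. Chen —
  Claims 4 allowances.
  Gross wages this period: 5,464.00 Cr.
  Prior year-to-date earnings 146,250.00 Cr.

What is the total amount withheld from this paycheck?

State Income Tax: taxable = 5,464.00 Cr − 4×190.00 Cr = 4,704.00 Cr
  102.60 Cr + 13.8% × (4,704.00 Cr − 2,700.00 Cr) = 102.60 Cr + 13.8% × 2,004.00 Cr = 379.15 Cr
Transit Levy: 2.7% × 5,464.00 Cr = 147.53 Cr
Unemployment Insurance: 5.2% × 5,464.00 Cr = 284.13 Cr
Long-Term Care Levy: cap 148,564.00 Cr − YTD 146,250.00 Cr = 2,314.00 Cr subject; 7.3% × 2,314.00 Cr = 168.92 Cr
Total: 379.15 Cr + 147.53 Cr + 284.13 Cr + 168.92 Cr = 979.73 Cr

979.73 Cr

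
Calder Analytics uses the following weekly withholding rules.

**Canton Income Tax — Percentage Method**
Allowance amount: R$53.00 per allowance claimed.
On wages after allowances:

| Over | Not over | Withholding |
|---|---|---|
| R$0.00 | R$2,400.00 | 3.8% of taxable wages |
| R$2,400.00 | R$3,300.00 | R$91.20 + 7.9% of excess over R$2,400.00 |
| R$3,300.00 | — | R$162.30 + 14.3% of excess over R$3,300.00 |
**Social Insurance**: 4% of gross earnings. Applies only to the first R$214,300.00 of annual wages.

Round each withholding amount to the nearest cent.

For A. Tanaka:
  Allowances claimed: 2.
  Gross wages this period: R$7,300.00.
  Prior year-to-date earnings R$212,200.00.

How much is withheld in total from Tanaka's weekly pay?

Canton Income Tax: taxable = R$7,300.00 − 2×R$53.00 = R$7,194.00
  R$162.30 + 14.3% × (R$7,194.00 − R$3,300.00) = R$162.30 + 14.3% × R$3,894.00 = R$719.14
Social Insurance: cap R$214,300.00 − YTD R$212,200.00 = R$2,100.00 subject; 4% × R$2,100.00 = R$84.00
Total: R$719.14 + R$84.00 = R$803.14

R$803.14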